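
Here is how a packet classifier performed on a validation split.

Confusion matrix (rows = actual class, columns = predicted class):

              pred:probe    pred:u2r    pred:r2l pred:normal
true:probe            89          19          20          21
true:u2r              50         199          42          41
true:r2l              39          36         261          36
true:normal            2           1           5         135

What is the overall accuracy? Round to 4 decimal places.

0.6867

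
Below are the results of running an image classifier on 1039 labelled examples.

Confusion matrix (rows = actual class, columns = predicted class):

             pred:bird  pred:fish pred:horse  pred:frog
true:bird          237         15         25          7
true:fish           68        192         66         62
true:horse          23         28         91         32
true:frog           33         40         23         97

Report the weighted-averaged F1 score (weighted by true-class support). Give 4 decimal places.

0.5897

Per-class F1 score (2·TP/(2·TP+FP+FN)):
  bird: TP=237, FP=68+23+33=124, FN=15+25+7=47 → 474/645 = 0.73488
  fish: TP=192, FP=15+28+40=83, FN=68+66+62=196 → 384/663 = 0.57919
  horse: TP=91, FP=25+66+23=114, FN=23+28+32=83 → 182/379 = 0.48021
  frog: TP=97, FP=7+62+32=101, FN=33+40+23=96 → 194/391 = 0.49616
Weighted-F1 score = Σ (supportᵢ/N)·F1 scoreᵢ with N=1039: (284/1039)·0.73488 + (388/1039)·0.57919 + (174/1039)·0.48021 + (193/1039)·0.49616 = 0.5897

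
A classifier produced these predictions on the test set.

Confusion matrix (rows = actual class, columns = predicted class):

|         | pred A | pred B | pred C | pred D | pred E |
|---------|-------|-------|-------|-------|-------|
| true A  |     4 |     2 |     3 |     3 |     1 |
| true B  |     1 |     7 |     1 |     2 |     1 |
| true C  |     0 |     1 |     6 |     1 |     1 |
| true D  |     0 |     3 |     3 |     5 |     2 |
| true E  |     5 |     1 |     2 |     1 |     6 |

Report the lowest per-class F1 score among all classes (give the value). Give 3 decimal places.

0.348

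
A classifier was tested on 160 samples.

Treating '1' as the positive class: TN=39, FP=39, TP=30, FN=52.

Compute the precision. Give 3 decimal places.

Precision = TP/(TP+FP) = 30/(30+39) = 30/69 = 0.435

0.435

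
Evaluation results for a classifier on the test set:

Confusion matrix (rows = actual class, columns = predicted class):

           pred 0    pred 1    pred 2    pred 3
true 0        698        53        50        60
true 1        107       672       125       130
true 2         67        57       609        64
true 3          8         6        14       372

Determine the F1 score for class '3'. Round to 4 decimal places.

0.7251

Take TP from the diagonal, FP from the rest of the '3' prediction marginal, FN from the rest of the '3' actual marginal.
F1 score = 2·TP/(2·TP+FP+FN).
3: TP=372, FP=60+130+64=254, FN=8+6+14=28 → 744/1026 = 0.72515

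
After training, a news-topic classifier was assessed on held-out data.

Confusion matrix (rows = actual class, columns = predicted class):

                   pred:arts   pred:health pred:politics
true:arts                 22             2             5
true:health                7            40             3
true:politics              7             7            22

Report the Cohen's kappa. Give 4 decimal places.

0.5879

Observed agreement pₒ = trace/N = 84/115 = 0.73043
Expected agreement pₑ = Σ (rowᵢ·colᵢ)/N² = (29·36 + 50·49 + 36·30)/115² = 0.34586
κ = (pₒ − pₑ)/(1 − pₑ) = (0.73043 − 0.34586)/(1 − 0.34586) = 0.5879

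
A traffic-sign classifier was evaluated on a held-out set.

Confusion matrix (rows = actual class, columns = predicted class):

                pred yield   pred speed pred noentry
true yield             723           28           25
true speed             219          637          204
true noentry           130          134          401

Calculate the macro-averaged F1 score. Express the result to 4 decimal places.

0.6957

Per-class F1 score (2·TP/(2·TP+FP+FN)):
  yield: TP=723, FP=219+130=349, FN=28+25=53 → 1446/1848 = 0.78247
  speed: TP=637, FP=28+134=162, FN=219+204=423 → 1274/1859 = 0.68531
  noentry: TP=401, FP=25+204=229, FN=130+134=264 → 802/1295 = 0.61931
Macro-F1 score = mean = (0.78247 + 0.68531 + 0.61931) / 3 = 0.6957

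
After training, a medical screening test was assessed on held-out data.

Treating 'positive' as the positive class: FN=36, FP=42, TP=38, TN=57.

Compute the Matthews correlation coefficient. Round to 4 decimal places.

0.0886

MCC = (TP·TN − FP·FN) / √((TP+FP)(TP+FN)(TN+FP)(TN+FN))
Numerator = 38·57 − 42·36 = 654
Denominator = √(80·74·99·93) = √54505440 = 7382.7800
MCC = 654 / 7382.7800 = 0.0886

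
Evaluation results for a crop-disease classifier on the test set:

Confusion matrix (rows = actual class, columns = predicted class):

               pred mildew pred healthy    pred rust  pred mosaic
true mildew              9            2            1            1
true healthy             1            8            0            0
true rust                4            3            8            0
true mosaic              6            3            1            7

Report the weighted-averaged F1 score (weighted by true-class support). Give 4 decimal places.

Per-class F1 score (2·TP/(2·TP+FP+FN)):
  mildew: TP=9, FP=1+4+6=11, FN=2+1+1=4 → 18/33 = 0.54545
  healthy: TP=8, FP=2+3+3=8, FN=1+0+0=1 → 16/25 = 0.64000
  rust: TP=8, FP=1+0+1=2, FN=4+3+0=7 → 16/25 = 0.64000
  mosaic: TP=7, FP=1+0+0=1, FN=6+3+1=10 → 14/25 = 0.56000
Weighted-F1 score = Σ (supportᵢ/N)·F1 scoreᵢ with N=54: (13/54)·0.54545 + (9/54)·0.64000 + (15/54)·0.64000 + (17/54)·0.56000 = 0.5921

0.5921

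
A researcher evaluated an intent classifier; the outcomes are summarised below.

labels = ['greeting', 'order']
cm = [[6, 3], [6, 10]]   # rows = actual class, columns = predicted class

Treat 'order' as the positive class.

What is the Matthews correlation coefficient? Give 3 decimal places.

MCC = (TP·TN − FP·FN) / √((TP+FP)(TP+FN)(TN+FP)(TN+FN))
Numerator = 10·6 − 3·6 = 42
Denominator = √(13·16·9·12) = √22464 = 149.8800
MCC = 42 / 149.8800 = 0.280

0.280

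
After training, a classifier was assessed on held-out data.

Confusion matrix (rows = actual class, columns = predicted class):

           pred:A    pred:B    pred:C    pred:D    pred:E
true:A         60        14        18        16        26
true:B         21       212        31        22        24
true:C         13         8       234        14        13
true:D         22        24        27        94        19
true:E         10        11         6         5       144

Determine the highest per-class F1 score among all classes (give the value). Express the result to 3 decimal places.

Per-class F1 score (2·TP/(2·TP+FP+FN)):
  A: TP=60, FP=21+13+22+10=66, FN=14+18+16+26=74 → 120/260 = 0.4615
  B: TP=212, FP=14+8+24+11=57, FN=21+31+22+24=98 → 424/579 = 0.7323
  C: TP=234, FP=18+31+27+6=82, FN=13+8+14+13=48 → 468/598 = 0.7826
  D: TP=94, FP=16+22+14+5=57, FN=22+24+27+19=92 → 188/337 = 0.5579
  E: TP=144, FP=26+24+13+19=82, FN=10+11+6+5=32 → 288/402 = 0.7164
Highest is class 'C' with F1 score = 0.783.

0.783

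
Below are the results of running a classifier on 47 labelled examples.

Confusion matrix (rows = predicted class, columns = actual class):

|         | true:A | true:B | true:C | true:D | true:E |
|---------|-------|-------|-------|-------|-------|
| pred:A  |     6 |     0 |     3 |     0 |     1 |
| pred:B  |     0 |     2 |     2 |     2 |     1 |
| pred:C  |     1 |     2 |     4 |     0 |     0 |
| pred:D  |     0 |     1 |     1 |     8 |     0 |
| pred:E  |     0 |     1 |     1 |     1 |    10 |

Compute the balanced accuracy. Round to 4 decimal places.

Balanced accuracy = mean of per-class recall.
  A: recall = 6/7 = 0.85714
  B: recall = 2/6 = 0.33333
  C: recall = 4/11 = 0.36364
  D: recall = 8/11 = 0.72727
  E: recall = 10/12 = 0.83333
Mean = (0.85714 + 0.33333 + 0.36364 + 0.72727 + 0.83333) / 5 = 0.6229

0.6229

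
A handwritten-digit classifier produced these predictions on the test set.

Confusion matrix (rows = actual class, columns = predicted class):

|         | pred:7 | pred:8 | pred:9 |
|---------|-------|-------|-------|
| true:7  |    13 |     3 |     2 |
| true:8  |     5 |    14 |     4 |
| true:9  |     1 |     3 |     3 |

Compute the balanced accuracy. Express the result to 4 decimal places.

0.5865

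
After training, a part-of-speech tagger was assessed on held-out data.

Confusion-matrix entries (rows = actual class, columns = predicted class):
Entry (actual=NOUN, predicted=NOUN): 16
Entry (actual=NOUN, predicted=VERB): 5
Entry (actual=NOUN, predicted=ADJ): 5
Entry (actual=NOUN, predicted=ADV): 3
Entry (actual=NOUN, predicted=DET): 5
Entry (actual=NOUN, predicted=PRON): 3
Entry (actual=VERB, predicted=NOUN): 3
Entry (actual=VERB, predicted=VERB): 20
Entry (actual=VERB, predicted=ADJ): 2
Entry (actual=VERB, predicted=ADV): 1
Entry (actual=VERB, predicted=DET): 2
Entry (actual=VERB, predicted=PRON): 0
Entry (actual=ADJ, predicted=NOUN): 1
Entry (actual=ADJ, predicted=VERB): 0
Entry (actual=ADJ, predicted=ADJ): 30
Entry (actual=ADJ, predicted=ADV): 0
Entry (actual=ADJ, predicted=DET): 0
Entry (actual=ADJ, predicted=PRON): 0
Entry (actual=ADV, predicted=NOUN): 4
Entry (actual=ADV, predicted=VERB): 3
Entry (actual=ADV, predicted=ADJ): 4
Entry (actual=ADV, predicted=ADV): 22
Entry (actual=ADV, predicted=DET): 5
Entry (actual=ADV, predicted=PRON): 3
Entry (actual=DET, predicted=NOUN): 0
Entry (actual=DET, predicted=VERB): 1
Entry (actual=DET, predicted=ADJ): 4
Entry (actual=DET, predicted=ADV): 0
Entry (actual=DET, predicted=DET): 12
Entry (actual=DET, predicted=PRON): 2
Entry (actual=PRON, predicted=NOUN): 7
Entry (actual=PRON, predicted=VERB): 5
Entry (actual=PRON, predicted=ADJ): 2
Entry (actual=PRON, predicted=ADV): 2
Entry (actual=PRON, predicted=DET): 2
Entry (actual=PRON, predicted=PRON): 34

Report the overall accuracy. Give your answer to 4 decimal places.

Accuracy = trace / total = (16+20+30+22+12+34=134) / 208 = 134/208 = 0.6442

0.6442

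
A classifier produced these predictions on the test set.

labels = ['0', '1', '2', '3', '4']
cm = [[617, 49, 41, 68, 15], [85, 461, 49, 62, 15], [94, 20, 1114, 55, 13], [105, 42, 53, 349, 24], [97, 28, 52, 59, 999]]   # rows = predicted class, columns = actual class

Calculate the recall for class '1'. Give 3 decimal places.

0.768

Take TP from the diagonal, FP from the rest of the '1' prediction marginal, FN from the rest of the '1' actual marginal.
recall = TP/(TP+FN).
1: TP=461, FN=49+20+42+28=139 → 461/600 = 0.7683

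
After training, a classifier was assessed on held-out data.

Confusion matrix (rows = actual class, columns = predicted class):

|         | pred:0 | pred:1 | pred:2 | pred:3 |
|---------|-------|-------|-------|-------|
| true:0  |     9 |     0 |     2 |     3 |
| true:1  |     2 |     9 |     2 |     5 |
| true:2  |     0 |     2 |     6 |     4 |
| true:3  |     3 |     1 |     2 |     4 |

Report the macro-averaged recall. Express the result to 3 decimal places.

0.511

Per-class recall (TP/(TP+FN)):
  0: TP=9, FN=0+2+3=5 → 9/14 = 0.6429
  1: TP=9, FN=2+2+5=9 → 9/18 = 0.5000
  2: TP=6, FN=0+2+4=6 → 6/12 = 0.5000
  3: TP=4, FN=3+1+2=6 → 4/10 = 0.4000
Macro-recall = mean = (0.6429 + 0.5000 + 0.5000 + 0.4000) / 4 = 0.511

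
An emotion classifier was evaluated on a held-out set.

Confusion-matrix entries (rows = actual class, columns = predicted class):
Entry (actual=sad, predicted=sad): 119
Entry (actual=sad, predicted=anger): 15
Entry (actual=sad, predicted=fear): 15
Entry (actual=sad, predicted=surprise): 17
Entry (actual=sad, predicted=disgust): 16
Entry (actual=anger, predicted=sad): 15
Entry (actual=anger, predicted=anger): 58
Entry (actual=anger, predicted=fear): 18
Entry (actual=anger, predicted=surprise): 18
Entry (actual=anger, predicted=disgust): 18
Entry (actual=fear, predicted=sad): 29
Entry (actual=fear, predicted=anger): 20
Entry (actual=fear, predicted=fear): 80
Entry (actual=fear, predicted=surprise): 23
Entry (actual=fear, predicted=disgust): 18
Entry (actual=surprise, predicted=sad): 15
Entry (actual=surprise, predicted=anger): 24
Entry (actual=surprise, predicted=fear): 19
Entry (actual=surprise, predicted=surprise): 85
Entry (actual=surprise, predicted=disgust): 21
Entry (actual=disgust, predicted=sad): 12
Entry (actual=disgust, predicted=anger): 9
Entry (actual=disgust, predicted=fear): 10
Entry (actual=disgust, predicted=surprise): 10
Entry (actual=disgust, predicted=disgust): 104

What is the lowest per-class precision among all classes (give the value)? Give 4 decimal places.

Per-class precision (TP/(TP+FP)):
  sad: TP=119, FP=15+29+15+12=71 → 119/190 = 0.62632
  anger: TP=58, FP=15+20+24+9=68 → 58/126 = 0.46032
  fear: TP=80, FP=15+18+19+10=62 → 80/142 = 0.56338
  surprise: TP=85, FP=17+18+23+10=68 → 85/153 = 0.55556
  disgust: TP=104, FP=16+18+18+21=73 → 104/177 = 0.58757
Lowest is class 'anger' with precision = 0.4603.

0.4603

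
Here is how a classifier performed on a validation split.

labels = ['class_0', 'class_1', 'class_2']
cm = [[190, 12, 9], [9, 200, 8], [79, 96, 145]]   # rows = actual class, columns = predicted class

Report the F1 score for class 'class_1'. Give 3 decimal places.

0.762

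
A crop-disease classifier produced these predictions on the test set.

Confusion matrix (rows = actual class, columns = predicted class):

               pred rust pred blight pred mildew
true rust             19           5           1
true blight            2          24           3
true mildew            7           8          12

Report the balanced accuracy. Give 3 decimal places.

Balanced accuracy = mean of per-class recall.
  rust: recall = 19/25 = 0.7600
  blight: recall = 24/29 = 0.8276
  mildew: recall = 12/27 = 0.4444
Mean = (0.7600 + 0.8276 + 0.4444) / 3 = 0.677

0.677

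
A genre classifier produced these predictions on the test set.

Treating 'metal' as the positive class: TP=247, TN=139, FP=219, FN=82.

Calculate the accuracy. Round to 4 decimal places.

0.5619

Accuracy = (TP+TN)/N = (247+139)/687 = 0.5619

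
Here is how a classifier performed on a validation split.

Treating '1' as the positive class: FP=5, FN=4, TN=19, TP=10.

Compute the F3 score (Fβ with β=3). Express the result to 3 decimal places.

Fβ = (1+β²)·TP / ((1+β²)·TP + β²·FN + FP), with β²=9
= 10·10 / (10·10 + 9·4 + 5) = 0.709

0.709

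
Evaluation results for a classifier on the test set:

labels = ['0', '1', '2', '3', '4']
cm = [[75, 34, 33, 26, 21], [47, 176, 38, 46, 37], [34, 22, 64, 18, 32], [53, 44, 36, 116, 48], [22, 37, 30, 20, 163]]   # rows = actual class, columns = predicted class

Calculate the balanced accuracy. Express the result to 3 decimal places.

Balanced accuracy = mean of per-class recall.
  0: recall = 75/189 = 0.3968
  1: recall = 176/344 = 0.5116
  2: recall = 64/170 = 0.3765
  3: recall = 116/297 = 0.3906
  4: recall = 163/272 = 0.5993
Mean = (0.3968 + 0.5116 + 0.3765 + 0.3906 + 0.5993) / 5 = 0.455

0.455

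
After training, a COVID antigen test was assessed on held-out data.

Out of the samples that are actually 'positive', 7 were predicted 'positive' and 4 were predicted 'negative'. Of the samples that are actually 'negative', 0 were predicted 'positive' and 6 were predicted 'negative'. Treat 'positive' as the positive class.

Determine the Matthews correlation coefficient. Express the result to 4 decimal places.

MCC = (TP·TN − FP·FN) / √((TP+FP)(TP+FN)(TN+FP)(TN+FN))
Numerator = 7·6 − 0·4 = 42
Denominator = √(7·11·6·10) = √4620 = 67.9706
MCC = 42 / 67.9706 = 0.6179

0.6179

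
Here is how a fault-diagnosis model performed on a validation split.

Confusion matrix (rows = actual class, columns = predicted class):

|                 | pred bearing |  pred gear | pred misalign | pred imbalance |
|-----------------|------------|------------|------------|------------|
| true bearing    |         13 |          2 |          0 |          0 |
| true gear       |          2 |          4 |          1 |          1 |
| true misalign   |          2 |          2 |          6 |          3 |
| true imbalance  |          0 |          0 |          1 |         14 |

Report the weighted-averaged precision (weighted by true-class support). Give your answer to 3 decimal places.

0.723

Per-class precision (TP/(TP+FP)):
  bearing: TP=13, FP=2+2+0=4 → 13/17 = 0.7647
  gear: TP=4, FP=2+2+0=4 → 4/8 = 0.5000
  misalign: TP=6, FP=0+1+1=2 → 6/8 = 0.7500
  imbalance: TP=14, FP=0+1+3=4 → 14/18 = 0.7778
Weighted-precision = Σ (supportᵢ/N)·precisionᵢ with N=51: (15/51)·0.7647 + (8/51)·0.5000 + (13/51)·0.7500 + (15/51)·0.7778 = 0.723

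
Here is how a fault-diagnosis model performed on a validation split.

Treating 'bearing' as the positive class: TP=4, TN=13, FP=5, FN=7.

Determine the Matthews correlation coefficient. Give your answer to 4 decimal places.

0.0900

MCC = (TP·TN − FP·FN) / √((TP+FP)(TP+FN)(TN+FP)(TN+FN))
Numerator = 4·13 − 5·7 = 17
Denominator = √(9·11·18·20) = √35640 = 188.7856
MCC = 17 / 188.7856 = 0.0900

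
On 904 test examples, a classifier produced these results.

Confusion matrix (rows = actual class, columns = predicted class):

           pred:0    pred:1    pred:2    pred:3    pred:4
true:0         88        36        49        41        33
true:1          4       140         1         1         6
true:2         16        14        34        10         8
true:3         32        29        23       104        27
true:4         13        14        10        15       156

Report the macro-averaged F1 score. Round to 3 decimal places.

0.552

Per-class F1 score (2·TP/(2·TP+FP+FN)):
  0: TP=88, FP=4+16+32+13=65, FN=36+49+41+33=159 → 176/400 = 0.4400
  1: TP=140, FP=36+14+29+14=93, FN=4+1+1+6=12 → 280/385 = 0.7273
  2: TP=34, FP=49+1+23+10=83, FN=16+14+10+8=48 → 68/199 = 0.3417
  3: TP=104, FP=41+1+10+15=67, FN=32+29+23+27=111 → 208/386 = 0.5389
  4: TP=156, FP=33+6+8+27=74, FN=13+14+10+15=52 → 312/438 = 0.7123
Macro-F1 score = mean = (0.4400 + 0.7273 + 0.3417 + 0.5389 + 0.7123) / 5 = 0.552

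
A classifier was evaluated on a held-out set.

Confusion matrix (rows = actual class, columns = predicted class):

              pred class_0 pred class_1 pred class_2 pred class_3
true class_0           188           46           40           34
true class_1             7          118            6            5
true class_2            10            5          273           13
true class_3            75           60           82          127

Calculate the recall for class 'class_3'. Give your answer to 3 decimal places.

recall = TP/(TP+FN).
class_3: TP=127, FN=75+60+82=217 → 127/344 = 0.3692

0.369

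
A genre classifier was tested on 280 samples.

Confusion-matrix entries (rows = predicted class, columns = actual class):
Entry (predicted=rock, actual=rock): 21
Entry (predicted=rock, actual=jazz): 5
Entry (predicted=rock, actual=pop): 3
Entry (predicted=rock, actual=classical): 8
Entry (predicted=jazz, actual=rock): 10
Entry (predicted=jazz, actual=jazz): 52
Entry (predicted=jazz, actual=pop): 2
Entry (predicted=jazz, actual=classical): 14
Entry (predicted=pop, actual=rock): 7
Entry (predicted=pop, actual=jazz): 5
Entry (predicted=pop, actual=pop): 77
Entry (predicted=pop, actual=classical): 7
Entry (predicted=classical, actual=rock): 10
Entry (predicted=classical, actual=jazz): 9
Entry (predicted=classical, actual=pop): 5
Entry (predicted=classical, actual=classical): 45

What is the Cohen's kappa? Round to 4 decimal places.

0.5870

Observed agreement pₒ = trace/N = 195/280 = 0.69643
Expected agreement pₑ = Σ (rowᵢ·colᵢ)/N² = (48·37 + 71·78 + 87·96 + 74·69)/280² = 0.26495
κ = (pₒ − pₑ)/(1 − pₑ) = (0.69643 − 0.26495)/(1 − 0.26495) = 0.5870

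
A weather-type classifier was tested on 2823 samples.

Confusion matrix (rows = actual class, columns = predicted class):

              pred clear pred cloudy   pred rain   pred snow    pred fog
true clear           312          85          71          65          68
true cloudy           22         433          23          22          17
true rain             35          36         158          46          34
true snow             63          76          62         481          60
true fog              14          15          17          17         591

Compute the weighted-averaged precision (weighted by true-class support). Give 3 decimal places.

0.702

Per-class precision (TP/(TP+FP)):
  clear: TP=312, FP=22+35+63+14=134 → 312/446 = 0.6996
  cloudy: TP=433, FP=85+36+76+15=212 → 433/645 = 0.6713
  rain: TP=158, FP=71+23+62+17=173 → 158/331 = 0.4773
  snow: TP=481, FP=65+22+46+17=150 → 481/631 = 0.7623
  fog: TP=591, FP=68+17+34+60=179 → 591/770 = 0.7675
Weighted-precision = Σ (supportᵢ/N)·precisionᵢ with N=2823: (601/2823)·0.6996 + (517/2823)·0.6713 + (309/2823)·0.4773 + (742/2823)·0.7623 + (654/2823)·0.7675 = 0.702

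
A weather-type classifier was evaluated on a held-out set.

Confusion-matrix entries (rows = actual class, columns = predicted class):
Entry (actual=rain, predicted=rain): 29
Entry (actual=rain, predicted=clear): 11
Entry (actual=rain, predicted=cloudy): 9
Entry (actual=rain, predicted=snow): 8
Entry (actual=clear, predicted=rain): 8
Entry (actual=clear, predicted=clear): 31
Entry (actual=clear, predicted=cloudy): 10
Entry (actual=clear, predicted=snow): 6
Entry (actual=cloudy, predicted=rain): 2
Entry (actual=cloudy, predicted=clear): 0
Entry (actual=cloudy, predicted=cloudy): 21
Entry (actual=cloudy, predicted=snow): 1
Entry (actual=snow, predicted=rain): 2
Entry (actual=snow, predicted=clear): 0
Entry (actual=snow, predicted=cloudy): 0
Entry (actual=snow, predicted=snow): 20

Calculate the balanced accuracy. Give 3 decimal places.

0.714

Balanced accuracy = mean of per-class recall.
  rain: recall = 29/57 = 0.5088
  clear: recall = 31/55 = 0.5636
  cloudy: recall = 21/24 = 0.8750
  snow: recall = 20/22 = 0.9091
Mean = (0.5088 + 0.5636 + 0.8750 + 0.9091) / 4 = 0.714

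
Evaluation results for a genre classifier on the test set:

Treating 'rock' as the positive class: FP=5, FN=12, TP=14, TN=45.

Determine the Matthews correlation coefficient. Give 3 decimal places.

0.480

MCC = (TP·TN − FP·FN) / √((TP+FP)(TP+FN)(TN+FP)(TN+FN))
Numerator = 14·45 − 5·12 = 570
Denominator = √(19·26·50·57) = √1407900 = 1186.5496
MCC = 570 / 1186.5496 = 0.480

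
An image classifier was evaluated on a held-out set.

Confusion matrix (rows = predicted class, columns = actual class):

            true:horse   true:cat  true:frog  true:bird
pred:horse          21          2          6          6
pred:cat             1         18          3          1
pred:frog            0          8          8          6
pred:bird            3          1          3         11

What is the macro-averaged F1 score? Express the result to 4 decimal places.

0.5743

Per-class F1 score (2·TP/(2·TP+FP+FN)):
  horse: TP=21, FP=2+6+6=14, FN=1+0+3=4 → 42/60 = 0.70000
  cat: TP=18, FP=1+3+1=5, FN=2+8+1=11 → 36/52 = 0.69231
  frog: TP=8, FP=0+8+6=14, FN=6+3+3=12 → 16/42 = 0.38095
  bird: TP=11, FP=3+1+3=7, FN=6+1+6=13 → 22/42 = 0.52381
Macro-F1 score = mean = (0.70000 + 0.69231 + 0.38095 + 0.52381) / 4 = 0.5743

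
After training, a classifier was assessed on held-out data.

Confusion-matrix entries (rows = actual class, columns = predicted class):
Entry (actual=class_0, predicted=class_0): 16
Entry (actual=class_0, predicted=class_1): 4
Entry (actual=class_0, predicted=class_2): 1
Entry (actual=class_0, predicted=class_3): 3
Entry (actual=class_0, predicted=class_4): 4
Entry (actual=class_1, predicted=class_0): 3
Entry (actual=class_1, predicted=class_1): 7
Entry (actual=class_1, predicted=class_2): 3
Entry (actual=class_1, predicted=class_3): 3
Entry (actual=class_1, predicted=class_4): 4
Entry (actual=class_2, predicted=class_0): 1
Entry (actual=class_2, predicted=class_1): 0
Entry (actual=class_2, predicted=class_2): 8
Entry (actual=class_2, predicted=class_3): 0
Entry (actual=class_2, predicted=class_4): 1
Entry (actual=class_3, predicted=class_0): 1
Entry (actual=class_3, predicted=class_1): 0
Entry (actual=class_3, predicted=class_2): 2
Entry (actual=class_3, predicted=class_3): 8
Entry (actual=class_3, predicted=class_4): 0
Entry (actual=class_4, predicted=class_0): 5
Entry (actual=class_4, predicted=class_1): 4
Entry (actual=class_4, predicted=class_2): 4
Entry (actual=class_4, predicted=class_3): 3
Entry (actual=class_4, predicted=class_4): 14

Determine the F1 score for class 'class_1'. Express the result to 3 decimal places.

0.400

One-vs-rest for 'class_1': TP = diagonal; FP = other classes predicted 'class_1'; FN = 'class_1' predicted as other.
F1 score = 2·TP/(2·TP+FP+FN).
class_1: TP=7, FP=4+0+0+4=8, FN=3+3+3+4=13 → 14/35 = 0.4000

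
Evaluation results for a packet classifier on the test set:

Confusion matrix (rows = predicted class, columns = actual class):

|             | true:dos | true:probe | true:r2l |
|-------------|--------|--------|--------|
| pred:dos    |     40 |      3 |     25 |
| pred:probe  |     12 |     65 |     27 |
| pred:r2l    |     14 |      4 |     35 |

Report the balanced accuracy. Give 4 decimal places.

0.6370

Balanced accuracy = mean of per-class recall.
  dos: recall = 40/66 = 0.60606
  probe: recall = 65/72 = 0.90278
  r2l: recall = 35/87 = 0.40230
Mean = (0.60606 + 0.90278 + 0.40230) / 3 = 0.6370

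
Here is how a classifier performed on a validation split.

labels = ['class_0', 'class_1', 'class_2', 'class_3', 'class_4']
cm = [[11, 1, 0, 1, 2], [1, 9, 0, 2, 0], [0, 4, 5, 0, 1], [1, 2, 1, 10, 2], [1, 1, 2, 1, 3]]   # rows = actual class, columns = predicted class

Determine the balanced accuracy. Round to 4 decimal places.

0.5967

Balanced accuracy = mean of per-class recall.
  class_0: recall = 11/15 = 0.73333
  class_1: recall = 9/12 = 0.75000
  class_2: recall = 5/10 = 0.50000
  class_3: recall = 10/16 = 0.62500
  class_4: recall = 3/8 = 0.37500
Mean = (0.73333 + 0.75000 + 0.50000 + 0.62500 + 0.37500) / 5 = 0.5967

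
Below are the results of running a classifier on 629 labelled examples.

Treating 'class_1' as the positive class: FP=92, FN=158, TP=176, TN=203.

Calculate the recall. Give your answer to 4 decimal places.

0.5269

Recall = TP/(TP+FN) = 176/(176+158) = 176/334 = 0.5269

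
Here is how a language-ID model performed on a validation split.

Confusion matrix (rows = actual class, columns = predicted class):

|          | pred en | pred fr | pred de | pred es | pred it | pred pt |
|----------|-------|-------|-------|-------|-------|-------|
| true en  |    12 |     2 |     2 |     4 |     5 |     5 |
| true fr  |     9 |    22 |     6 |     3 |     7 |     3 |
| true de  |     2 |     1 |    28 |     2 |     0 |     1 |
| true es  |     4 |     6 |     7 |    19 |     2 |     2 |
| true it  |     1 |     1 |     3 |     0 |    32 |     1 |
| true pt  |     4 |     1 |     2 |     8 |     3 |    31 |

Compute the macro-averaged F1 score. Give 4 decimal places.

0.5849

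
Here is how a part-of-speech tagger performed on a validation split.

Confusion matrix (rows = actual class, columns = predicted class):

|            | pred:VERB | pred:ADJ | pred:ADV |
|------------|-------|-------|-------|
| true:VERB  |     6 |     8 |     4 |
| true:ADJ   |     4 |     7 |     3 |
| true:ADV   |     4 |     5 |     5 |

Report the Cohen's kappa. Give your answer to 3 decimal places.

0.090

Observed agreement pₒ = trace/N = 18/46 = 0.3913
Expected agreement pₑ = Σ (rowᵢ·colᵢ)/N² = (18·14 + 14·20 + 14·12)/46² = 0.3308
κ = (pₒ − pₑ)/(1 − pₑ) = (0.3913 − 0.3308)/(1 − 0.3308) = 0.090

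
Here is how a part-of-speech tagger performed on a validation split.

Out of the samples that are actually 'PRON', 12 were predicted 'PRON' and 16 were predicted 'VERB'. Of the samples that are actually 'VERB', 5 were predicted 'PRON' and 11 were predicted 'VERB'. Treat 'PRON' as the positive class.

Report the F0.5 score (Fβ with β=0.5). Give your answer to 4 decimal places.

0.6250

Fβ = (1+β²)·TP / ((1+β²)·TP + β²·FN + FP), with β²=1/4
= 1.25·12 / (1.25·12 + 0.25·16 + 5) = 0.6250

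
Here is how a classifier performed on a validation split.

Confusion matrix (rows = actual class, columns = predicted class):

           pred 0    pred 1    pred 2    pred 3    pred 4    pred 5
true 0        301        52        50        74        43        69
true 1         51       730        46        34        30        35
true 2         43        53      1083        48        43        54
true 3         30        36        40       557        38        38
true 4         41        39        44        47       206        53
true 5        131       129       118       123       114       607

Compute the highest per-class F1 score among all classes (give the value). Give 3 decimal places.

0.801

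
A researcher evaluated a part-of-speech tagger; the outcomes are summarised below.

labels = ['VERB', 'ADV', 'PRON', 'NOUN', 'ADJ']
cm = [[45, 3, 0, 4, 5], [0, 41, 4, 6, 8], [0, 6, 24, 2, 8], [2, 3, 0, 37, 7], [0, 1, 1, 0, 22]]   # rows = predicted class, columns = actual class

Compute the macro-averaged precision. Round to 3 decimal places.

Per-class precision (TP/(TP+FP)):
  VERB: TP=45, FP=3+0+4+5=12 → 45/57 = 0.7895
  ADV: TP=41, FP=0+4+6+8=18 → 41/59 = 0.6949
  PRON: TP=24, FP=0+6+2+8=16 → 24/40 = 0.6000
  NOUN: TP=37, FP=2+3+0+7=12 → 37/49 = 0.7551
  ADJ: TP=22, FP=0+1+1+0=2 → 22/24 = 0.9167
Macro-precision = mean = (0.7895 + 0.6949 + 0.6000 + 0.7551 + 0.9167) / 5 = 0.751

0.751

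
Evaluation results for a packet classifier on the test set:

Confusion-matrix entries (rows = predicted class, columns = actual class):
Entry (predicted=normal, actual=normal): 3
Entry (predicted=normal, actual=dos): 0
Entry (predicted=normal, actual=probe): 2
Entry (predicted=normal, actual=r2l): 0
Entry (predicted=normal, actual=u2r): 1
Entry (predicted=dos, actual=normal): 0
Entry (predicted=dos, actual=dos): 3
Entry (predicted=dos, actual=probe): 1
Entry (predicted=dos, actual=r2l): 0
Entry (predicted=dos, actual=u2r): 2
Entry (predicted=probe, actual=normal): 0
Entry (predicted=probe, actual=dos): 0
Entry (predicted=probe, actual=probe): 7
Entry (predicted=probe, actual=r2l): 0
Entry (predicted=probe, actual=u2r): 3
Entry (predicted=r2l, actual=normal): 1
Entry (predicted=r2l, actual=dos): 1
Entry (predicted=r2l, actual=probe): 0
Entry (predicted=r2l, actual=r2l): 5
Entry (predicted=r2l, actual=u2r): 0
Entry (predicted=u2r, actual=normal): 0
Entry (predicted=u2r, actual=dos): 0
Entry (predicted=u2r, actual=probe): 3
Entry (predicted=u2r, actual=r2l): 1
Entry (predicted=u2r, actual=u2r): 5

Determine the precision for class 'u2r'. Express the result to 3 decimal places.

0.556

One-vs-rest for 'u2r': TP = diagonal; FP = other classes predicted 'u2r'; FN = 'u2r' predicted as other.
precision = TP/(TP+FP).
u2r: TP=5, FP=0+0+3+1=4 → 5/9 = 0.5556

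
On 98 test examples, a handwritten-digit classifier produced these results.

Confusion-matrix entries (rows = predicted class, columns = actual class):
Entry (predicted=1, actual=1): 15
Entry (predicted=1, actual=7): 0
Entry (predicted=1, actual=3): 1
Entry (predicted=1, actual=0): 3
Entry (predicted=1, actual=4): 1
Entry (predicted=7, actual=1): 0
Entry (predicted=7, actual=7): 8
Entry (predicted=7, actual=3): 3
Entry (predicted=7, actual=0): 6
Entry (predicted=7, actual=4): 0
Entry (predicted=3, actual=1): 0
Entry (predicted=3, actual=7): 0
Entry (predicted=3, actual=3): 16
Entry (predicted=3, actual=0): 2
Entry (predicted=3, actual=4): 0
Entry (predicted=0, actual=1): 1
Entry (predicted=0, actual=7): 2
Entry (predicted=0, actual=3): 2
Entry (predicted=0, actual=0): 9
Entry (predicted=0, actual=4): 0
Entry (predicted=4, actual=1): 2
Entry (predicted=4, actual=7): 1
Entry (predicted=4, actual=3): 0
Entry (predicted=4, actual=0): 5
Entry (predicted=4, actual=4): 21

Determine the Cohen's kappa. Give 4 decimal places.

0.6296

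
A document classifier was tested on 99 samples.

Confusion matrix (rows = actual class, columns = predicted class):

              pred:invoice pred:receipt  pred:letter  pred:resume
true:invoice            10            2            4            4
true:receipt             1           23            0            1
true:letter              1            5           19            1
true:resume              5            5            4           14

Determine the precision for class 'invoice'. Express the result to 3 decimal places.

Take TP from the diagonal, FP from the rest of the 'invoice' prediction marginal, FN from the rest of the 'invoice' actual marginal.
precision = TP/(TP+FP).
invoice: TP=10, FP=1+1+5=7 → 10/17 = 0.5882

0.588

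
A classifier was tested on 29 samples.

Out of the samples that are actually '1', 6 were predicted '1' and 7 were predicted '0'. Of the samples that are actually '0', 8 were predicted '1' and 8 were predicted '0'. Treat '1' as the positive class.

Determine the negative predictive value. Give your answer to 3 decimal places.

0.533

NPV = TN/(TN+FN) = 8/(8+7) = 0.533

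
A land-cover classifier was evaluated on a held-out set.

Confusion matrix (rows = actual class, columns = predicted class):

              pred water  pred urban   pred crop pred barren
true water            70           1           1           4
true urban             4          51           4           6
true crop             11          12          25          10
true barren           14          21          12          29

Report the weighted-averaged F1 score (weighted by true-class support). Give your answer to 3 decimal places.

Per-class F1 score (2·TP/(2·TP+FP+FN)):
  water: TP=70, FP=4+11+14=29, FN=1+1+4=6 → 140/175 = 0.8000
  urban: TP=51, FP=1+12+21=34, FN=4+4+6=14 → 102/150 = 0.6800
  crop: TP=25, FP=1+4+12=17, FN=11+12+10=33 → 50/100 = 0.5000
  barren: TP=29, FP=4+6+10=20, FN=14+21+12=47 → 58/125 = 0.4640
Weighted-F1 score = Σ (supportᵢ/N)·F1 scoreᵢ with N=275: (76/275)·0.8000 + (65/275)·0.6800 + (58/275)·0.5000 + (76/275)·0.4640 = 0.616

0.616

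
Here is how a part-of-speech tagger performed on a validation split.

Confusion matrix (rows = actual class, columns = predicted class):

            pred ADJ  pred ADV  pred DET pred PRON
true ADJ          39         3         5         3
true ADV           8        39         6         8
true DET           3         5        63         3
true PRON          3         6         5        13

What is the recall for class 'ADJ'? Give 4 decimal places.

0.7800

recall = TP/(TP+FN).
ADJ: TP=39, FN=3+5+3=11 → 39/50 = 0.78000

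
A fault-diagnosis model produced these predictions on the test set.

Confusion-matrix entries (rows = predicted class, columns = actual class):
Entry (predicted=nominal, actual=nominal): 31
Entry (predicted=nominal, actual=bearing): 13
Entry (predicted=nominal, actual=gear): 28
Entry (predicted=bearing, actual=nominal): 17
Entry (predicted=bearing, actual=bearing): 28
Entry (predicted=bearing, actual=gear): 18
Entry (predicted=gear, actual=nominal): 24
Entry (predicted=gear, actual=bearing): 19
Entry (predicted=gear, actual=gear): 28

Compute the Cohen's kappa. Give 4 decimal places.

Observed agreement pₒ = trace/N = 87/206 = 0.42233
Expected agreement pₑ = Σ (rowᵢ·colᵢ)/N² = (72·72 + 60·63 + 74·71)/206² = 0.33505
κ = (pₒ − pₑ)/(1 − pₑ) = (0.42233 − 0.33505)/(1 − 0.33505) = 0.1313

0.1313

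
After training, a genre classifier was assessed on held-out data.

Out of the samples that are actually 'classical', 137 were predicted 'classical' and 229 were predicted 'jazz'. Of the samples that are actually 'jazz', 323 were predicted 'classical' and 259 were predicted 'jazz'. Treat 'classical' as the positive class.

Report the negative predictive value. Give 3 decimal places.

NPV = TN/(TN+FN) = 259/(259+229) = 0.531

0.531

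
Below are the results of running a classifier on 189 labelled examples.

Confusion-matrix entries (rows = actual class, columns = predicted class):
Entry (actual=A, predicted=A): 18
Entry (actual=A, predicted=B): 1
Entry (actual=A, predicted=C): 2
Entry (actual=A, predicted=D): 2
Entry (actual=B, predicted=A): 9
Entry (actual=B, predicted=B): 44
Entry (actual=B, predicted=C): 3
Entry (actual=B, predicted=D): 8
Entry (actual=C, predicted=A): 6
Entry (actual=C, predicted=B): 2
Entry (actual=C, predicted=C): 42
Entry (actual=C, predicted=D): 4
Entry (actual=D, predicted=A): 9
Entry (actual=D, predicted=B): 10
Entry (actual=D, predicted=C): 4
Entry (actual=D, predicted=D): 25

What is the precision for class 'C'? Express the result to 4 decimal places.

0.8235

Take TP from the diagonal, FP from the rest of the 'C' prediction marginal, FN from the rest of the 'C' actual marginal.
precision = TP/(TP+FP).
C: TP=42, FP=2+3+4=9 → 42/51 = 0.82353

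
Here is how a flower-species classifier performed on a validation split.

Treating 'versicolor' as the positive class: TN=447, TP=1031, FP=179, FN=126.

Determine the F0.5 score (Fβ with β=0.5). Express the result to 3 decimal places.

Fβ = (1+β²)·TP / ((1+β²)·TP + β²·FN + FP), with β²=1/4
= 1.25·1031 / (1.25·1031 + 0.25·126 + 179) = 0.860

0.860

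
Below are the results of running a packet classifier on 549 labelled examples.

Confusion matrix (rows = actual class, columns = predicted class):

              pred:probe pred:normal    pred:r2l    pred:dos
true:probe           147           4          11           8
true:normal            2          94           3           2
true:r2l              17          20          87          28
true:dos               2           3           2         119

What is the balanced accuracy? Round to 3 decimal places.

Balanced accuracy = mean of per-class recall.
  probe: recall = 147/170 = 0.8647
  normal: recall = 94/101 = 0.9307
  r2l: recall = 87/152 = 0.5724
  dos: recall = 119/126 = 0.9444
Mean = (0.8647 + 0.9307 + 0.5724 + 0.9444) / 4 = 0.828

0.828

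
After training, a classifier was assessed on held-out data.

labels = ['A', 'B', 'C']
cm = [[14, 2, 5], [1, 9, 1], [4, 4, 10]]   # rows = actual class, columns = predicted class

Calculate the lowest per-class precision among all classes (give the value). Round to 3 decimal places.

0.600

Per-class precision (TP/(TP+FP)):
  A: TP=14, FP=1+4=5 → 14/19 = 0.7368
  B: TP=9, FP=2+4=6 → 9/15 = 0.6000
  C: TP=10, FP=5+1=6 → 10/16 = 0.6250
Lowest is class 'B' with precision = 0.600.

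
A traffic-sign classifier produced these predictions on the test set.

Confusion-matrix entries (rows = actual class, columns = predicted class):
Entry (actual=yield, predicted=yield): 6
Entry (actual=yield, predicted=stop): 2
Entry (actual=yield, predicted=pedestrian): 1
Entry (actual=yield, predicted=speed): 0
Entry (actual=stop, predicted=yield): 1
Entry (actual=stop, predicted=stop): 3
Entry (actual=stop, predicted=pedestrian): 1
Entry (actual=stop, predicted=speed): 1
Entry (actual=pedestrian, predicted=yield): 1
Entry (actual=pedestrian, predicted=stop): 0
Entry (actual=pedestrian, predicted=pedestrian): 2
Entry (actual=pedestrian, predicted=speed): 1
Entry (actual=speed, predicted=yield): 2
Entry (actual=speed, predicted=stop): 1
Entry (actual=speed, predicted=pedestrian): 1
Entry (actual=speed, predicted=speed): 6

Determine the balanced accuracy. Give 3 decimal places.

Balanced accuracy = mean of per-class recall.
  yield: recall = 6/9 = 0.6667
  stop: recall = 3/6 = 0.5000
  pedestrian: recall = 2/4 = 0.5000
  speed: recall = 6/10 = 0.6000
Mean = (0.6667 + 0.5000 + 0.5000 + 0.6000) / 4 = 0.567

0.567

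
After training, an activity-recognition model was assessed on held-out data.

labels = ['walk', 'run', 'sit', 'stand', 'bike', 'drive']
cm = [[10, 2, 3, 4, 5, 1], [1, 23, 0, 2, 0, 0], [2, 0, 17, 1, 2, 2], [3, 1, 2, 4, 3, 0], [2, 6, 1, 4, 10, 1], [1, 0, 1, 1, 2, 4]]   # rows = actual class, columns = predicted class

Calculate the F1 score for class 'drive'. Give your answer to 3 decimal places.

One-vs-rest for 'drive': TP = diagonal; FP = other classes predicted 'drive'; FN = 'drive' predicted as other.
F1 score = 2·TP/(2·TP+FP+FN).
drive: TP=4, FP=1+0+2+0+1=4, FN=1+0+1+1+2=5 → 8/17 = 0.4706

0.471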